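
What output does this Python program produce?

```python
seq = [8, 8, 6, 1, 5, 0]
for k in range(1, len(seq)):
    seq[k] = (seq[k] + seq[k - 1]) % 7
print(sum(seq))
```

13

k=1: seq[1] = (8+8)%7 = 2 → [8, 2, 6, 1, 5, 0]
k=2: seq[2] = (6+2)%7 = 1 → [8, 2, 1, 1, 5, 0]
k=3: seq[3] = (1+1)%7 = 2 → [8, 2, 1, 2, 5, 0]
k=4: seq[4] = (5+2)%7 = 0 → [8, 2, 1, 2, 0, 0]
k=5: seq[5] = (0+0)%7 = 0 → [8, 2, 1, 2, 0, 0]
sum = 13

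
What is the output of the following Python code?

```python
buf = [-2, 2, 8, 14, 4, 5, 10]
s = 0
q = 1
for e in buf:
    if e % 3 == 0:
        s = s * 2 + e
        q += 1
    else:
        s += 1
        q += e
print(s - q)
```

e=-2: not %3==0, s = 0+1 = 1; q=-1
e=2: not %3==0, s = 1+1 = 2; q=1
e=8: not %3==0, s = 2+1 = 3; q=9
e=14: not %3==0, s = 3+1 = 4; q=23
e=4: not %3==0, s = 4+1 = 5; q=27
e=5: not %3==0, s = 5+1 = 6; q=32
e=10: not %3==0, s = 6+1 = 7; q=42
s-q = 7-42 = -35

-35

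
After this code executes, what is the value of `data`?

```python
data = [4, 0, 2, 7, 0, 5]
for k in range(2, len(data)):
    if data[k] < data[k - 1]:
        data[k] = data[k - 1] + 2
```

k=2: 2>=0, unchanged → [4, 0, 2, 7, 0, 5]
k=3: 7>=2, unchanged → [4, 0, 2, 7, 0, 5]
k=4: 0<7, data[4] = 7+2 = 9 → [4, 0, 2, 7, 9, 5]
k=5: 5<9, data[5] = 9+2 = 11 → [4, 0, 2, 7, 9, 11]

[4, 0, 2, 7, 9, 11]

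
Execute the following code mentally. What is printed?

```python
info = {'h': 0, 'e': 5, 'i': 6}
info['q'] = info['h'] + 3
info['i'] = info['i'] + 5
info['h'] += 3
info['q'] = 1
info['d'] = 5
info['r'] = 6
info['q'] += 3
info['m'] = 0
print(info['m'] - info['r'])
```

-6

info['q'] = info['h']+3 = 3 → {'h': 0, 'e': 5, 'i': 6, 'q': 3}
info['i'] = info['i']+5 = 11 → {'h': 0, 'e': 5, 'i': 11, 'q': 3}
info['h'] = 0+3 = 3 → {'h': 3, 'e': 5, 'i': 11, 'q': 3}
info['q'] = 1 → {'h': 3, 'e': 5, 'i': 11, 'q': 1}
info['d'] = 5 → {'h': 3, 'e': 5, 'i': 11, 'q': 1, 'd': 5}
info['r'] = 6 → {'h': 3, 'e': 5, 'i': 11, 'q': 1, 'd': 5, 'r': 6}
info['q'] = 1+3 = 4 → {'h': 3, 'e': 5, 'i': 11, 'q': 4, 'd': 5, 'r': 6}
info['m'] = 0 → {'h': 3, 'e': 5, 'i': 11, 'q': 4, 'd': 5, 'r': 6, 'm': 0}
info['m']-info['r'] = 0-6 = -6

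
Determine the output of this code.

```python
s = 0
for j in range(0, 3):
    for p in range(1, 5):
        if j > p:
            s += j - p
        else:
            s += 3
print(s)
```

j=0,p=1: not 0>1, s = 0+3 = 3
j=0,p=2: not 0>2, s = 3+3 = 6
j=0,p=3: not 0>3, s = 6+3 = 9
j=0,p=4: not 0>4, s = 9+3 = 12
j=1,p=1: not 1>1, s = 12+3 = 15
j=1,p=2: not 1>2, s = 15+3 = 18
j=1,p=3: not 1>3, s = 18+3 = 21
j=1,p=4: not 1>4, s = 21+3 = 24
j=2,p=1: 2>1, s = 24+1 = 25
j=2,p=2: not 2>2, s = 25+3 = 28
j=2,p=3: not 2>3, s = 28+3 = 31
j=2,p=4: not 2>4, s = 31+3 = 34

34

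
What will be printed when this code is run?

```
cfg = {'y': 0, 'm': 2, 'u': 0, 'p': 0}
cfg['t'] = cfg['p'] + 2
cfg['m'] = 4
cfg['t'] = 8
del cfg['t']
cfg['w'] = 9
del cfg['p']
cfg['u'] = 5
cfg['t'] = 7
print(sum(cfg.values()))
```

cfg['t'] = cfg['p']+2 = 2 → {'y': 0, 'm': 2, 'u': 0, 'p': 0, 't': 2}
cfg['m'] = 4 → {'y': 0, 'm': 4, 'u': 0, 'p': 0, 't': 2}
cfg['t'] = 8 → {'y': 0, 'm': 4, 'u': 0, 'p': 0, 't': 8}
del 't' → {'y': 0, 'm': 4, 'u': 0, 'p': 0}
cfg['w'] = 9 → {'y': 0, 'm': 4, 'u': 0, 'p': 0, 'w': 9}
del 'p' → {'y': 0, 'm': 4, 'u': 0, 'w': 9}
cfg['u'] = 5 → {'y': 0, 'm': 4, 'u': 5, 'w': 9}
cfg['t'] = 7 → {'y': 0, 'm': 4, 'u': 5, 'w': 9, 't': 7}
sum of values = 25

25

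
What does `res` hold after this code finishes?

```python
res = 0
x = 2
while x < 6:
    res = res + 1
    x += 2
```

2

x=2: res = 0+1 = 1
x=4: res = 1+1 = 2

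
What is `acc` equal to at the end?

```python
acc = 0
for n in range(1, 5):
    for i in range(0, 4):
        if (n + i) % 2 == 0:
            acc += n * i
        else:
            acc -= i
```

16

n=1,i=0: odd sum, acc = 0-0 = 0
n=1,i=1: even sum, acc = 0+1 = 1
n=1,i=2: odd sum, acc = 1-2 = -1
n=1,i=3: even sum, acc = (-1)+3 = 2
n=2,i=0: even sum, acc = 2+0 = 2
n=2,i=1: odd sum, acc = 2-1 = 1
n=2,i=2: even sum, acc = 1+4 = 5
n=2,i=3: odd sum, acc = 5-3 = 2
n=3,i=0: odd sum, acc = 2-0 = 2
n=3,i=1: even sum, acc = 2+3 = 5
n=3,i=2: odd sum, acc = 5-2 = 3
n=3,i=3: even sum, acc = 3+9 = 12
n=4,i=0: even sum, acc = 12+0 = 12
n=4,i=1: odd sum, acc = 12-1 = 11
n=4,i=2: even sum, acc = 11+8 = 19
n=4,i=3: odd sum, acc = 19-3 = 16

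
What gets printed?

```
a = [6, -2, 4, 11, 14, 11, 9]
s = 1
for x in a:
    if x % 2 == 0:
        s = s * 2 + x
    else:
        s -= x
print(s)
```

x=6: even, s = 1*2+6 = 8
x=-2: even, s = 8*2+(-2) = 14
x=4: even, s = 14*2+4 = 32
x=11: not even, s = 32-11 = 21
x=14: even, s = 21*2+14 = 56
x=11: not even, s = 56-11 = 45
x=9: not even, s = 45-9 = 36

36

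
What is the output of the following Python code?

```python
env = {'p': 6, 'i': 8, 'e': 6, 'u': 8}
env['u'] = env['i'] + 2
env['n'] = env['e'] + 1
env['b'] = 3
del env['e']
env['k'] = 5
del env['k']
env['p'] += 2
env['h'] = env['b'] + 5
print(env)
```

{'p': 8, 'i': 8, 'u': 10, 'n': 7, 'b': 3, 'h': 8}

env['u'] = env['i']+2 = 10 → {'p': 6, 'i': 8, 'e': 6, 'u': 10}
env['n'] = env['e']+1 = 7 → {'p': 6, 'i': 8, 'e': 6, 'u': 10, 'n': 7}
env['b'] = 3 → {'p': 6, 'i': 8, 'e': 6, 'u': 10, 'n': 7, 'b': 3}
del 'e' → {'p': 6, 'i': 8, 'u': 10, 'n': 7, 'b': 3}
env['k'] = 5 → {'p': 6, 'i': 8, 'u': 10, 'n': 7, 'b': 3, 'k': 5}
del 'k' → {'p': 6, 'i': 8, 'u': 10, 'n': 7, 'b': 3}
env['p'] = 6+2 = 8 → {'p': 8, 'i': 8, 'u': 10, 'n': 7, 'b': 3}
env['h'] = env['b']+5 = 8 → {'p': 8, 'i': 8, 'u': 10, 'n': 7, 'b': 3, 'h': 8}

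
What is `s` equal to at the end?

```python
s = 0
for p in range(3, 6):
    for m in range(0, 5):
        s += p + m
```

p=3,m=0: s = 0+3 = 3
p=3,m=1: s = 3+4 = 7
p=3,m=2: s = 7+5 = 12
p=3,m=3: s = 12+6 = 18
p=3,m=4: s = 18+7 = 25
p=4,m=0: s = 25+4 = 29
p=4,m=1: s = 29+5 = 34
p=4,m=2: s = 34+6 = 40
p=4,m=3: s = 40+7 = 47
p=4,m=4: s = 47+8 = 55
p=5,m=0: s = 55+5 = 60
p=5,m=1: s = 60+6 = 66
p=5,m=2: s = 66+7 = 73
p=5,m=3: s = 73+8 = 81
p=5,m=4: s = 81+9 = 90

90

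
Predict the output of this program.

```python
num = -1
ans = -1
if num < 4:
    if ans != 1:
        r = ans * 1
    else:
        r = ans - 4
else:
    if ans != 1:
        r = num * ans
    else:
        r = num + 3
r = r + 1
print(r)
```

0

num=-1, ans=-1
num < 4 is True; ans != 1 is True
→ r = ans * 1 = -1
r = (-1)+1 = 0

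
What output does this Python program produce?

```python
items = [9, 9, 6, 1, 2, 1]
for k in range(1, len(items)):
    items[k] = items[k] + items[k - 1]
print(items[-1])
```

28

k=1: items[1] = 9+9 = 18 → [9, 18, 6, 1, 2, 1]
k=2: items[2] = 6+18 = 24 → [9, 18, 24, 1, 2, 1]
k=3: items[3] = 1+24 = 25 → [9, 18, 24, 25, 2, 1]
k=4: items[4] = 2+25 = 27 → [9, 18, 24, 25, 27, 1]
k=5: items[5] = 1+27 = 28 → [9, 18, 24, 25, 27, 28]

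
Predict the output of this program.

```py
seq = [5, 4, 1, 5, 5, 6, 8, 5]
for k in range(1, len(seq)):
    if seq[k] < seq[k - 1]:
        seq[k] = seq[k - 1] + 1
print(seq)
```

k=1: 4<5, seq[1] = 5+1 = 6 → [5, 6, 1, 5, 5, 6, 8, 5]
k=2: 1<6, seq[2] = 6+1 = 7 → [5, 6, 7, 5, 5, 6, 8, 5]
k=3: 5<7, seq[3] = 7+1 = 8 → [5, 6, 7, 8, 5, 6, 8, 5]
k=4: 5<8, seq[4] = 8+1 = 9 → [5, 6, 7, 8, 9, 6, 8, 5]
k=5: 6<9, seq[5] = 9+1 = 10 → [5, 6, 7, 8, 9, 10, 8, 5]
k=6: 8<10, seq[6] = 10+1 = 11 → [5, 6, 7, 8, 9, 10, 11, 5]
k=7: 5<11, seq[7] = 11+1 = 12 → [5, 6, 7, 8, 9, 10, 11, 12]

[5, 6, 7, 8, 9, 10, 11, 12]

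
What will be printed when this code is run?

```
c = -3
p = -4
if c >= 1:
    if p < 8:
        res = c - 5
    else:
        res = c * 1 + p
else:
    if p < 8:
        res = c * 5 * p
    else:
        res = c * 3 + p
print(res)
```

60

c=-3, p=-4
c >= 1 is False; p < 8 is True
→ res = c * 5 * p = 60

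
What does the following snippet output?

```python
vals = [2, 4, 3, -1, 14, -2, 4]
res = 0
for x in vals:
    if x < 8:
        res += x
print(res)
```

x=2: <8, res = 0+2 = 2
x=4: <8, res = 2+4 = 6
x=3: <8, res = 6+3 = 9
x=-1: <8, res = 9+(-1) = 8
x=14: not <8
x=-2: <8, res = 8+(-2) = 6
x=4: <8, res = 6+4 = 10

10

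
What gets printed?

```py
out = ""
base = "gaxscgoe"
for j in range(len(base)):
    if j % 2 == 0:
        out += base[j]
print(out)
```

j=0: add 'g' → 'g'
j=1: skip
j=2: add 'x' → 'gx'
j=3: skip
j=4: add 'c' → 'gxc'
j=5: skip
j=6: add 'o' → 'gxco'
j=7: skip

gxco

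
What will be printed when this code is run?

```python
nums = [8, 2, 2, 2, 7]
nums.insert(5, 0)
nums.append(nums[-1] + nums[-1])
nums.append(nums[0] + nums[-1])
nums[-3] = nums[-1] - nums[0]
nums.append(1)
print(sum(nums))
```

insert 0 at 5 → [8, 2, 2, 2, 7, 0]
append nums[-1]+nums[-1] = 0+0 = 0 → [8, 2, 2, 2, 7, 0, 0]
append nums[0]+nums[-1] = 8+0 = 8 → [8, 2, 2, 2, 7, 0, 0, 8]
nums[-3] = nums[-1]-nums[0] = 8-8 = 0 → [8, 2, 2, 2, 7, 0, 0, 8]
append 1 → [8, 2, 2, 2, 7, 0, 0, 8, 1]
sum = 30

30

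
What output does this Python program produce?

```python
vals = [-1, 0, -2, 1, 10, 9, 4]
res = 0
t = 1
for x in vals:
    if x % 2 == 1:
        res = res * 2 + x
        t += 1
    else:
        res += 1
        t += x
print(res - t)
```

2

x=-1: odd, res = 0*2+(-1) = -1; t=2
x=0: not odd, res = (-1)+1 = 0; t=2
x=-2: not odd, res = 0+1 = 1; t=0
x=1: odd, res = 1*2+1 = 3; t=1
x=10: not odd, res = 3+1 = 4; t=11
x=9: odd, res = 4*2+9 = 17; t=12
x=4: not odd, res = 17+1 = 18; t=16
res-t = 18-16 = 2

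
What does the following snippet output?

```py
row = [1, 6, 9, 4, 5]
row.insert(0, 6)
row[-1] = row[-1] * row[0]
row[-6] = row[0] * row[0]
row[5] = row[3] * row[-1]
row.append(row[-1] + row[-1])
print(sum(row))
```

insert 6 at 0 → [6, 1, 6, 9, 4, 5]
row[-1] = row[-1]*row[0] = 5*6 = 30 → [6, 1, 6, 9, 4, 30]
row[-6] = row[0]*row[0] = 6*6 = 36 → [36, 1, 6, 9, 4, 30]
row[5] = row[3]*row[-1] = 9*30 = 270 → [36, 1, 6, 9, 4, 270]
append row[-1]+row[-1] = 270+270 = 540 → [36, 1, 6, 9, 4, 270, 540]
sum = 866

866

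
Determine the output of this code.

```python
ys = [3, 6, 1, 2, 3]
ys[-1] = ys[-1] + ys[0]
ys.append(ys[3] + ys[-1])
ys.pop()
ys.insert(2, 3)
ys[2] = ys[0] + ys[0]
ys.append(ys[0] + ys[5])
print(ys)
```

ys[-1] = ys[-1]+ys[0] = 3+3 = 6 → [3, 6, 1, 2, 6]
append ys[3]+ys[-1] = 2+6 = 8 → [3, 6, 1, 2, 6, 8]
pop() removes 8 → [3, 6, 1, 2, 6]
insert 3 at 2 → [3, 6, 3, 1, 2, 6]
ys[2] = ys[0]+ys[0] = 3+3 = 6 → [3, 6, 6, 1, 2, 6]
append ys[0]+ys[5] = 3+6 = 9 → [3, 6, 6, 1, 2, 6, 9]

[3, 6, 6, 1, 2, 6, 9]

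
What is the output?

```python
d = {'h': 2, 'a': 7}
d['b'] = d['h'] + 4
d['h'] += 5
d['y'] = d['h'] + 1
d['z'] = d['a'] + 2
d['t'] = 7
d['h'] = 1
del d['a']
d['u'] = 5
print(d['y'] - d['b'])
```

2

d['b'] = d['h']+4 = 6 → {'h': 2, 'a': 7, 'b': 6}
d['h'] = 2+5 = 7 → {'h': 7, 'a': 7, 'b': 6}
d['y'] = d['h']+1 = 8 → {'h': 7, 'a': 7, 'b': 6, 'y': 8}
d['z'] = d['a']+2 = 9 → {'h': 7, 'a': 7, 'b': 6, 'y': 8, 'z': 9}
d['t'] = 7 → {'h': 7, 'a': 7, 'b': 6, 'y': 8, 'z': 9, 't': 7}
d['h'] = 1 → {'h': 1, 'a': 7, 'b': 6, 'y': 8, 'z': 9, 't': 7}
del 'a' → {'h': 1, 'b': 6, 'y': 8, 'z': 9, 't': 7}
d['u'] = 5 → {'h': 1, 'b': 6, 'y': 8, 'z': 9, 't': 7, 'u': 5}
d['y']-d['b'] = 8-6 = 2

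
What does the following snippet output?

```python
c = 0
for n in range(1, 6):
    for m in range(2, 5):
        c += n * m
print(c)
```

135

n=1,m=2: c = 0+2 = 2
n=1,m=3: c = 2+3 = 5
n=1,m=4: c = 5+4 = 9
n=2,m=2: c = 9+4 = 13
n=2,m=3: c = 13+6 = 19
n=2,m=4: c = 19+8 = 27
n=3,m=2: c = 27+6 = 33
n=3,m=3: c = 33+9 = 42
n=3,m=4: c = 42+12 = 54
n=4,m=2: c = 54+8 = 62
n=4,m=3: c = 62+12 = 74
n=4,m=4: c = 74+16 = 90
n=5,m=2: c = 90+10 = 100
n=5,m=3: c = 100+15 = 115
n=5,m=4: c = 115+20 = 135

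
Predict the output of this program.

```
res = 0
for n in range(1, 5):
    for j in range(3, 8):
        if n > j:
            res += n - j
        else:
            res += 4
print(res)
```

77

n=1,j=3: not 1>3, res = 0+4 = 4
n=1,j=4: not 1>4, res = 4+4 = 8
n=1,j=5: not 1>5, res = 8+4 = 12
n=1,j=6: not 1>6, res = 12+4 = 16
n=1,j=7: not 1>7, res = 16+4 = 20
n=2,j=3: not 2>3, res = 20+4 = 24
n=2,j=4: not 2>4, res = 24+4 = 28
n=2,j=5: not 2>5, res = 28+4 = 32
n=2,j=6: not 2>6, res = 32+4 = 36
n=2,j=7: not 2>7, res = 36+4 = 40
n=3,j=3: not 3>3, res = 40+4 = 44
n=3,j=4: not 3>4, res = 44+4 = 48
n=3,j=5: not 3>5, res = 48+4 = 52
n=3,j=6: not 3>6, res = 52+4 = 56
n=3,j=7: not 3>7, res = 56+4 = 60
n=4,j=3: 4>3, res = 60+1 = 61
n=4,j=4: not 4>4, res = 61+4 = 65
n=4,j=5: not 4>5, res = 65+4 = 69
n=4,j=6: not 4>6, res = 69+4 = 73
n=4,j=7: not 4>7, res = 73+4 = 77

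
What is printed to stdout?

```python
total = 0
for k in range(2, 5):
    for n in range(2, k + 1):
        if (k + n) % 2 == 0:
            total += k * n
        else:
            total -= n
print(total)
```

32

k=2,n=2: even sum, total = 0+4 = 4
k=3,n=2: odd sum, total = 4-2 = 2
k=3,n=3: even sum, total = 2+9 = 11
k=4,n=2: even sum, total = 11+8 = 19
k=4,n=3: odd sum, total = 19-3 = 16
k=4,n=4: even sum, total = 16+16 = 32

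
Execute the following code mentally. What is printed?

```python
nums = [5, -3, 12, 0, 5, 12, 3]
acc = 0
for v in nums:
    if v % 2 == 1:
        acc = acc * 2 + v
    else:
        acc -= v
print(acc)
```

v=5: odd, acc = 0*2+5 = 5
v=-3: odd, acc = 5*2+(-3) = 7
v=12: not odd, acc = 7-12 = -5
v=0: not odd, acc = (-5)-0 = -5
v=5: odd, acc = (-5)*2+5 = -5
v=12: not odd, acc = (-5)-12 = -17
v=3: odd, acc = (-17)*2+3 = -31

-31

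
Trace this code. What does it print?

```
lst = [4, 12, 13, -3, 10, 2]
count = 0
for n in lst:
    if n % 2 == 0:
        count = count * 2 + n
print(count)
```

n=4: even, count = 0*2+4 = 4
n=12: even, count = 4*2+12 = 20
n=13: not even
n=-3: not even
n=10: even, count = 20*2+10 = 50
n=2: even, count = 50*2+2 = 102

102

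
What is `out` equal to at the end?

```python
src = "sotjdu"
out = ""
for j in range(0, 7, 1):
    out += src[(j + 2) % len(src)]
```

'tjdusot'

j=0: add src[2]='t' → 't'
j=1: add src[3]='j' → 'tj'
j=2: add src[4]='d' → 'tjd'
j=3: add src[5]='u' → 'tjdu'
j=4: add src[0]='s' → 'tjdus'
j=5: add src[1]='o' → 'tjduso'
j=6: add src[2]='t' → 'tjdusot'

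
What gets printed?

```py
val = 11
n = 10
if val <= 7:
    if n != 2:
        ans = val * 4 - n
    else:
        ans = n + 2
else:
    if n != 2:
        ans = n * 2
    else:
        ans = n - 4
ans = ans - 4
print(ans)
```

16

val=11, n=10
val <= 7 is False; n != 2 is True
→ ans = n * 2 = 20
ans = 20-4 = 16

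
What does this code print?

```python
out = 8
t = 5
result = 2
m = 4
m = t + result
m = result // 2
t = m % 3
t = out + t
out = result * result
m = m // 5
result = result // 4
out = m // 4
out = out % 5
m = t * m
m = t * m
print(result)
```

0

m = 5+2 = 7
m = 2//2 = 1
t = 1%3 = 1
t = 8+1 = 9
out = 2*2 = 4
m = 1//5 = 0
result = 2//4 = 0
out = 0//4 = 0
out = 0%5 = 0
m = 9*0 = 0
m = 9*0 = 0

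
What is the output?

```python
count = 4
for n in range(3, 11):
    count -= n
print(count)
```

-48

n=3: count = 4-3 = 1
n=4: count = 1-4 = -3
n=5: count = (-3)-5 = -8
n=6: count = (-8)-6 = -14
n=7: count = (-14)-7 = -21
n=8: count = (-21)-8 = -29
n=9: count = (-29)-9 = -38
n=10: count = (-38)-10 = -48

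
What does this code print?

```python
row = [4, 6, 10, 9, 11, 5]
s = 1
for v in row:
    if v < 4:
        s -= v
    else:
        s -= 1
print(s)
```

v=4: not <4, s = 1-1 = 0
v=6: not <4, s = 0-1 = -1
v=10: not <4, s = (-1)-1 = -2
v=9: not <4, s = (-2)-1 = -3
v=11: not <4, s = (-3)-1 = -4
v=5: not <4, s = (-4)-1 = -5

-5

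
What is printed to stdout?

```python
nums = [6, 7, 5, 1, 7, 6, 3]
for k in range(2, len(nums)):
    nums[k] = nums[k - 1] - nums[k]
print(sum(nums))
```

k=2: nums[2] = 7-5 = 2 → [6, 7, 2, 1, 7, 6, 3]
k=3: nums[3] = 2-1 = 1 → [6, 7, 2, 1, 7, 6, 3]
k=4: nums[4] = 1-7 = -6 → [6, 7, 2, 1, -6, 6, 3]
k=5: nums[5] = (-6)-6 = -12 → [6, 7, 2, 1, -6, -12, 3]
k=6: nums[6] = (-12)-3 = -15 → [6, 7, 2, 1, -6, -12, -15]
sum = -17

-17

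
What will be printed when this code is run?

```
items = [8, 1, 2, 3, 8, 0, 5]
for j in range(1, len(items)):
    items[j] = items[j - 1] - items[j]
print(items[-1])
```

-11

j=1: items[1] = 8-1 = 7 → [8, 7, 2, 3, 8, 0, 5]
j=2: items[2] = 7-2 = 5 → [8, 7, 5, 3, 8, 0, 5]
j=3: items[3] = 5-3 = 2 → [8, 7, 5, 2, 8, 0, 5]
j=4: items[4] = 2-8 = -6 → [8, 7, 5, 2, -6, 0, 5]
j=5: items[5] = (-6)-0 = -6 → [8, 7, 5, 2, -6, -6, 5]
j=6: items[6] = (-6)-5 = -11 → [8, 7, 5, 2, -6, -6, -11]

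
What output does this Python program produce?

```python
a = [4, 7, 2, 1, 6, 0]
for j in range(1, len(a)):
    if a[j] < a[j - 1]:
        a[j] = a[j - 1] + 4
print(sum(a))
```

79

j=1: 7>=4, unchanged → [4, 7, 2, 1, 6, 0]
j=2: 2<7, a[2] = 7+4 = 11 → [4, 7, 11, 1, 6, 0]
j=3: 1<11, a[3] = 11+4 = 15 → [4, 7, 11, 15, 6, 0]
j=4: 6<15, a[4] = 15+4 = 19 → [4, 7, 11, 15, 19, 0]
j=5: 0<19, a[5] = 19+4 = 23 → [4, 7, 11, 15, 19, 23]
sum = 79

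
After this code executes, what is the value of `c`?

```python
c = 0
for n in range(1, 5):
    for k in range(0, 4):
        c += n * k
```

60

n=1,k=0: c = 0+0 = 0
n=1,k=1: c = 0+1 = 1
n=1,k=2: c = 1+2 = 3
n=1,k=3: c = 3+3 = 6
n=2,k=0: c = 6+0 = 6
n=2,k=1: c = 6+2 = 8
n=2,k=2: c = 8+4 = 12
n=2,k=3: c = 12+6 = 18
n=3,k=0: c = 18+0 = 18
n=3,k=1: c = 18+3 = 21
n=3,k=2: c = 21+6 = 27
n=3,k=3: c = 27+9 = 36
n=4,k=0: c = 36+0 = 36
n=4,k=1: c = 36+4 = 40
n=4,k=2: c = 40+8 = 48
n=4,k=3: c = 48+12 = 60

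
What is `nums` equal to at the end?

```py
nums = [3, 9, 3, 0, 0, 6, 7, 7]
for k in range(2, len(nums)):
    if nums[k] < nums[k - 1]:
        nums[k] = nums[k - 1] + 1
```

[3, 9, 10, 11, 12, 13, 14, 15]

k=2: 3<9, nums[2] = 9+1 = 10 → [3, 9, 10, 0, 0, 6, 7, 7]
k=3: 0<10, nums[3] = 10+1 = 11 → [3, 9, 10, 11, 0, 6, 7, 7]
k=4: 0<11, nums[4] = 11+1 = 12 → [3, 9, 10, 11, 12, 6, 7, 7]
k=5: 6<12, nums[5] = 12+1 = 13 → [3, 9, 10, 11, 12, 13, 7, 7]
k=6: 7<13, nums[6] = 13+1 = 14 → [3, 9, 10, 11, 12, 13, 14, 7]
k=7: 7<14, nums[7] = 14+1 = 15 → [3, 9, 10, 11, 12, 13, 14, 15]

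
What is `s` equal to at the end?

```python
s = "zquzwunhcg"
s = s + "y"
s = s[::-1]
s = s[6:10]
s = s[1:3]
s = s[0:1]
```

+ 'y' → 'zquzwunhcgy'
reverse → 'ygchnuwzuqz'
slice [6:10] → 'wzuq'
slice [1:3] → 'zu'
slice [0:1] → 'z'

'z'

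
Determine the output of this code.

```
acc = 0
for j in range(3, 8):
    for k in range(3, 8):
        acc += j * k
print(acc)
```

625

j=3,k=3: acc = 0+9 = 9
j=3,k=4: acc = 9+12 = 21
j=3,k=5: acc = 21+15 = 36
j=3,k=6: acc = 36+18 = 54
j=3,k=7: acc = 54+21 = 75
j=4,k=3: acc = 75+12 = 87
j=4,k=4: acc = 87+16 = 103
j=4,k=5: acc = 103+20 = 123
j=4,k=6: acc = 123+24 = 147
j=4,k=7: acc = 147+28 = 175
j=5,k=3: acc = 175+15 = 190
j=5,k=4: acc = 190+20 = 210
j=5,k=5: acc = 210+25 = 235
j=5,k=6: acc = 235+30 = 265
j=5,k=7: acc = 265+35 = 300
j=6,k=3: acc = 300+18 = 318
j=6,k=4: acc = 318+24 = 342
j=6,k=5: acc = 342+30 = 372
j=6,k=6: acc = 372+36 = 408
j=6,k=7: acc = 408+42 = 450
j=7,k=3: acc = 450+21 = 471
j=7,k=4: acc = 471+28 = 499
j=7,k=5: acc = 499+35 = 534
j=7,k=6: acc = 534+42 = 576
j=7,k=7: acc = 576+49 = 625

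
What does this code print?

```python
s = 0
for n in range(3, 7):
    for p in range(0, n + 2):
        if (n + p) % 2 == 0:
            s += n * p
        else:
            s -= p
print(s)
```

n=3,p=0: odd sum, s = 0-0 = 0
n=3,p=1: even sum, s = 0+3 = 3
n=3,p=2: odd sum, s = 3-2 = 1
n=3,p=3: even sum, s = 1+9 = 10
n=3,p=4: odd sum, s = 10-4 = 6
n=4,p=0: even sum, s = 6+0 = 6
n=4,p=1: odd sum, s = 6-1 = 5
n=4,p=2: even sum, s = 5+8 = 13
n=4,p=3: odd sum, s = 13-3 = 10
n=4,p=4: even sum, s = 10+16 = 26
n=4,p=5: odd sum, s = 26-5 = 21
n=5,p=0: odd sum, s = 21-0 = 21
n=5,p=1: even sum, s = 21+5 = 26
n=5,p=2: odd sum, s = 26-2 = 24
n=5,p=3: even sum, s = 24+15 = 39
n=5,p=4: odd sum, s = 39-4 = 35
n=5,p=5: even sum, s = 35+25 = 60
n=5,p=6: odd sum, s = 60-6 = 54
n=6,p=0: even sum, s = 54+0 = 54
n=6,p=1: odd sum, s = 54-1 = 53
n=6,p=2: even sum, s = 53+12 = 65
n=6,p=3: odd sum, s = 65-3 = 62
n=6,p=4: even sum, s = 62+24 = 86
n=6,p=5: odd sum, s = 86-5 = 81
n=6,p=6: even sum, s = 81+36 = 117
n=6,p=7: odd sum, s = 117-7 = 110

110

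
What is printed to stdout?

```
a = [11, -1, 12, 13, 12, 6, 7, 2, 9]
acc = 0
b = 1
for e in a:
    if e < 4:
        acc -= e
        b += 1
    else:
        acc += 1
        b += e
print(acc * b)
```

438

e=11: not <4, acc = 0+1 = 1; b=12
e=-1: <4, acc = 1-(-1) = 2; b=13
e=12: not <4, acc = 2+1 = 3; b=25
e=13: not <4, acc = 3+1 = 4; b=38
e=12: not <4, acc = 4+1 = 5; b=50
e=6: not <4, acc = 5+1 = 6; b=56
e=7: not <4, acc = 6+1 = 7; b=63
e=2: <4, acc = 7-2 = 5; b=64
e=9: not <4, acc = 5+1 = 6; b=73
acc*b = 6*73 = 438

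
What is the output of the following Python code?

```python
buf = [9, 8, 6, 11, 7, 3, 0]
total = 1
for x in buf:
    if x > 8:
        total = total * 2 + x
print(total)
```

33

x=9: >8, total = 1*2+9 = 11
x=8: not >8
x=6: not >8
x=11: >8, total = 11*2+11 = 33
x=7: not >8
x=3: not >8
x=0: not >8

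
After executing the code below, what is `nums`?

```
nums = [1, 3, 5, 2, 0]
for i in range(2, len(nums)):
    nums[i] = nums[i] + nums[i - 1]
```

i=2: nums[2] = 5+3 = 8 → [1, 3, 8, 2, 0]
i=3: nums[3] = 2+8 = 10 → [1, 3, 8, 10, 0]
i=4: nums[4] = 0+10 = 10 → [1, 3, 8, 10, 10]

[1, 3, 8, 10, 10]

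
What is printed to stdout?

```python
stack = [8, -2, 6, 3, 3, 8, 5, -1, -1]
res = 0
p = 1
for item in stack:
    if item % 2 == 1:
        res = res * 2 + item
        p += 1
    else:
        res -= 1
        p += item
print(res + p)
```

11

item=8: not odd, res = 0-1 = -1; p=9
item=-2: not odd, res = (-1)-1 = -2; p=7
item=6: not odd, res = (-2)-1 = -3; p=13
item=3: odd, res = (-3)*2+3 = -3; p=14
item=3: odd, res = (-3)*2+3 = -3; p=15
item=8: not odd, res = (-3)-1 = -4; p=23
item=5: odd, res = (-4)*2+5 = -3; p=24
item=-1: odd, res = (-3)*2+(-1) = -7; p=25
item=-1: odd, res = (-7)*2+(-1) = -15; p=26
res+p = (-15)+26 = 11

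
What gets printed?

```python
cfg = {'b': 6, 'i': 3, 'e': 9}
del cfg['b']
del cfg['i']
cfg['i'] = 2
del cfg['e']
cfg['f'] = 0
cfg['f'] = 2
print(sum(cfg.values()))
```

del 'b' → {'i': 3, 'e': 9}
del 'i' → {'e': 9}
cfg['i'] = 2 → {'e': 9, 'i': 2}
del 'e' → {'i': 2}
cfg['f'] = 0 → {'i': 2, 'f': 0}
cfg['f'] = 2 → {'i': 2, 'f': 2}
sum of values = 4

4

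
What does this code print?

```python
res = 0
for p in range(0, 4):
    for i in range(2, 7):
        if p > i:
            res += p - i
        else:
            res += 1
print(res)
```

20

p=0,i=2: not 0>2, res = 0+1 = 1
p=0,i=3: not 0>3, res = 1+1 = 2
p=0,i=4: not 0>4, res = 2+1 = 3
p=0,i=5: not 0>5, res = 3+1 = 4
p=0,i=6: not 0>6, res = 4+1 = 5
p=1,i=2: not 1>2, res = 5+1 = 6
p=1,i=3: not 1>3, res = 6+1 = 7
p=1,i=4: not 1>4, res = 7+1 = 8
p=1,i=5: not 1>5, res = 8+1 = 9
p=1,i=6: not 1>6, res = 9+1 = 10
p=2,i=2: not 2>2, res = 10+1 = 11
p=2,i=3: not 2>3, res = 11+1 = 12
p=2,i=4: not 2>4, res = 12+1 = 13
p=2,i=5: not 2>5, res = 13+1 = 14
p=2,i=6: not 2>6, res = 14+1 = 15
p=3,i=2: 3>2, res = 15+1 = 16
p=3,i=3: not 3>3, res = 16+1 = 17
p=3,i=4: not 3>4, res = 17+1 = 18
p=3,i=5: not 3>5, res = 18+1 = 19
p=3,i=6: not 3>6, res = 19+1 = 20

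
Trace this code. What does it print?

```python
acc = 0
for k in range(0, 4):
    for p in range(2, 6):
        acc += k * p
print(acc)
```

k=0,p=2: acc = 0+0 = 0
k=0,p=3: acc = 0+0 = 0
k=0,p=4: acc = 0+0 = 0
k=0,p=5: acc = 0+0 = 0
k=1,p=2: acc = 0+2 = 2
k=1,p=3: acc = 2+3 = 5
k=1,p=4: acc = 5+4 = 9
k=1,p=5: acc = 9+5 = 14
k=2,p=2: acc = 14+4 = 18
k=2,p=3: acc = 18+6 = 24
k=2,p=4: acc = 24+8 = 32
k=2,p=5: acc = 32+10 = 42
k=3,p=2: acc = 42+6 = 48
k=3,p=3: acc = 48+9 = 57
k=3,p=4: acc = 57+12 = 69
k=3,p=5: acc = 69+15 = 84

84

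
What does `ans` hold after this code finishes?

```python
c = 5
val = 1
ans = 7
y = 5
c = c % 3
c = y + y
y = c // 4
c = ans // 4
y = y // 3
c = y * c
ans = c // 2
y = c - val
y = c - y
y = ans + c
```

c = 5%3 = 2
c = 5+5 = 10
y = 10//4 = 2
c = 7//4 = 1
y = 2//3 = 0
c = 0*1 = 0
ans = 0//2 = 0
y = 0-1 = -1
y = 0-(-1) = 1
y = 0+0 = 0

0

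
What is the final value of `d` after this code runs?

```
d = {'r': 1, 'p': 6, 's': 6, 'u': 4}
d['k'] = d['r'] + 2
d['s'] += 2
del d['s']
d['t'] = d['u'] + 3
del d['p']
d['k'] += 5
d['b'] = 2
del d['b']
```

{'r': 1, 'u': 4, 'k': 8, 't': 7}

d['k'] = d['r']+2 = 3 → {'r': 1, 'p': 6, 's': 6, 'u': 4, 'k': 3}
d['s'] = 6+2 = 8 → {'r': 1, 'p': 6, 's': 8, 'u': 4, 'k': 3}
del 's' → {'r': 1, 'p': 6, 'u': 4, 'k': 3}
d['t'] = d['u']+3 = 7 → {'r': 1, 'p': 6, 'u': 4, 'k': 3, 't': 7}
del 'p' → {'r': 1, 'u': 4, 'k': 3, 't': 7}
d['k'] = 3+5 = 8 → {'r': 1, 'u': 4, 'k': 8, 't': 7}
d['b'] = 2 → {'r': 1, 'u': 4, 'k': 8, 't': 7, 'b': 2}
del 'b' → {'r': 1, 'u': 4, 'k': 8, 't': 7}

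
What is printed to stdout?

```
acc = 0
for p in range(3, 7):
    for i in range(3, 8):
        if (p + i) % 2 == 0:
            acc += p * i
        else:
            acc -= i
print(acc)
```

p=3,i=3: even sum, acc = 0+9 = 9
p=3,i=4: odd sum, acc = 9-4 = 5
p=3,i=5: even sum, acc = 5+15 = 20
p=3,i=6: odd sum, acc = 20-6 = 14
p=3,i=7: even sum, acc = 14+21 = 35
p=4,i=3: odd sum, acc = 35-3 = 32
p=4,i=4: even sum, acc = 32+16 = 48
p=4,i=5: odd sum, acc = 48-5 = 43
p=4,i=6: even sum, acc = 43+24 = 67
p=4,i=7: odd sum, acc = 67-7 = 60
p=5,i=3: even sum, acc = 60+15 = 75
p=5,i=4: odd sum, acc = 75-4 = 71
p=5,i=5: even sum, acc = 71+25 = 96
p=5,i=6: odd sum, acc = 96-6 = 90
p=5,i=7: even sum, acc = 90+35 = 125
p=6,i=3: odd sum, acc = 125-3 = 122
p=6,i=4: even sum, acc = 122+24 = 146
p=6,i=5: odd sum, acc = 146-5 = 141
p=6,i=6: even sum, acc = 141+36 = 177
p=6,i=7: odd sum, acc = 177-7 = 170

170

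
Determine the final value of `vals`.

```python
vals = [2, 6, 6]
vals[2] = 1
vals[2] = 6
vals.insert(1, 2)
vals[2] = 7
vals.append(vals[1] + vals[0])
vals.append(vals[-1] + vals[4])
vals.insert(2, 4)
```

vals[2] = 1 → [2, 6, 1]
vals[2] = 6 → [2, 6, 6]
insert 2 at 1 → [2, 2, 6, 6]
vals[2] = 7 → [2, 2, 7, 6]
append vals[1]+vals[0] = 2+2 = 4 → [2, 2, 7, 6, 4]
append vals[-1]+vals[4] = 4+4 = 8 → [2, 2, 7, 6, 4, 8]
insert 4 at 2 → [2, 2, 4, 7, 6, 4, 8]

[2, 2, 4, 7, 6, 4, 8]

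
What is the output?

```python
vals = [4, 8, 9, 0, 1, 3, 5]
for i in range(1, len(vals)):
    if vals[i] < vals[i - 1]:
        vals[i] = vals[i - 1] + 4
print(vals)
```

i=1: 8>=4, unchanged → [4, 8, 9, 0, 1, 3, 5]
i=2: 9>=8, unchanged → [4, 8, 9, 0, 1, 3, 5]
i=3: 0<9, vals[3] = 9+4 = 13 → [4, 8, 9, 13, 1, 3, 5]
i=4: 1<13, vals[4] = 13+4 = 17 → [4, 8, 9, 13, 17, 3, 5]
i=5: 3<17, vals[5] = 17+4 = 21 → [4, 8, 9, 13, 17, 21, 5]
i=6: 5<21, vals[6] = 21+4 = 25 → [4, 8, 9, 13, 17, 21, 25]

[4, 8, 9, 13, 17, 21, 25]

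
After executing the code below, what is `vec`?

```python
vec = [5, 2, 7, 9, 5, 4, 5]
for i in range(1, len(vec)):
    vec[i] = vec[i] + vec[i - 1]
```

i=1: vec[1] = 2+5 = 7 → [5, 7, 7, 9, 5, 4, 5]
i=2: vec[2] = 7+7 = 14 → [5, 7, 14, 9, 5, 4, 5]
i=3: vec[3] = 9+14 = 23 → [5, 7, 14, 23, 5, 4, 5]
i=4: vec[4] = 5+23 = 28 → [5, 7, 14, 23, 28, 4, 5]
i=5: vec[5] = 4+28 = 32 → [5, 7, 14, 23, 28, 32, 5]
i=6: vec[6] = 5+32 = 37 → [5, 7, 14, 23, 28, 32, 37]

[5, 7, 14, 23, 28, 32, 37]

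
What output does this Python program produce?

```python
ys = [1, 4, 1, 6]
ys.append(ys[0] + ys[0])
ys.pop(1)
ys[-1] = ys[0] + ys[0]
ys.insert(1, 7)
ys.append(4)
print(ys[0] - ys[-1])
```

-3

append ys[0]+ys[0] = 1+1 = 2 → [1, 4, 1, 6, 2]
pop(1) removes 4 → [1, 1, 6, 2]
ys[-1] = ys[0]+ys[0] = 1+1 = 2 → [1, 1, 6, 2]
insert 7 at 1 → [1, 7, 1, 6, 2]
append 4 → [1, 7, 1, 6, 2, 4]
ys[0]-ys[-1] = 1-4 = -3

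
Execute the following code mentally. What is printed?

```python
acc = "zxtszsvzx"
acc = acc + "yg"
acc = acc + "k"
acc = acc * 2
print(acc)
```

zxtszsvzxygkzxtszsvzxygk

+ 'yg' → 'zxtszsvzxyg'
+ 'k' → 'zxtszsvzxygk'
repeat ×2 → 'zxtszsvzxygkzxtszsvzxygk'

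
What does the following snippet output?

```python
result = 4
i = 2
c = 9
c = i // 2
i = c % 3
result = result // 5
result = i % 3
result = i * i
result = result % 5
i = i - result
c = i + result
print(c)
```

1

c = 2//2 = 1
i = 1%3 = 1
result = 4//5 = 0
result = 1%3 = 1
result = 1*1 = 1
result = 1%5 = 1
i = 1-1 = 0
c = 0+1 = 1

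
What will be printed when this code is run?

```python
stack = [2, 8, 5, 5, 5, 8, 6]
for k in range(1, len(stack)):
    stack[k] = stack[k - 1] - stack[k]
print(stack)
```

k=1: stack[1] = 2-8 = -6 → [2, -6, 5, 5, 5, 8, 6]
k=2: stack[2] = (-6)-5 = -11 → [2, -6, -11, 5, 5, 8, 6]
k=3: stack[3] = (-11)-5 = -16 → [2, -6, -11, -16, 5, 8, 6]
k=4: stack[4] = (-16)-5 = -21 → [2, -6, -11, -16, -21, 8, 6]
k=5: stack[5] = (-21)-8 = -29 → [2, -6, -11, -16, -21, -29, 6]
k=6: stack[6] = (-29)-6 = -35 → [2, -6, -11, -16, -21, -29, -35]

[2, -6, -11, -16, -21, -29, -35]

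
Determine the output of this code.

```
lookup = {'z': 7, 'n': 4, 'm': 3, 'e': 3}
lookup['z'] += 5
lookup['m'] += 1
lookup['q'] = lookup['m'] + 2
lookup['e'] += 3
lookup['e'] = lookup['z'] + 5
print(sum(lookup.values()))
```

lookup['z'] = 7+5 = 12 → {'z': 12, 'n': 4, 'm': 3, 'e': 3}
lookup['m'] = 3+1 = 4 → {'z': 12, 'n': 4, 'm': 4, 'e': 3}
lookup['q'] = lookup['m']+2 = 6 → {'z': 12, 'n': 4, 'm': 4, 'e': 3, 'q': 6}
lookup['e'] = 3+3 = 6 → {'z': 12, 'n': 4, 'm': 4, 'e': 6, 'q': 6}
lookup['e'] = lookup['z']+5 = 17 → {'z': 12, 'n': 4, 'm': 4, 'e': 17, 'q': 6}
sum of values = 43

43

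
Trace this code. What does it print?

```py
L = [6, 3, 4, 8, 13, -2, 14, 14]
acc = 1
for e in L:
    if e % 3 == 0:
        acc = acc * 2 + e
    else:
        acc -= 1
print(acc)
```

13

e=6: %3==0, acc = 1*2+6 = 8
e=3: %3==0, acc = 8*2+3 = 19
e=4: not %3==0, acc = 19-1 = 18
e=8: not %3==0, acc = 18-1 = 17
e=13: not %3==0, acc = 17-1 = 16
e=-2: not %3==0, acc = 16-1 = 15
e=14: not %3==0, acc = 15-1 = 14
e=14: not %3==0, acc = 14-1 = 13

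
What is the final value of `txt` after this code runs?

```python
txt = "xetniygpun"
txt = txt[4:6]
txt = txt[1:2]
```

slice [4:6] → 'iy'
slice [1:2] → 'y'

'y'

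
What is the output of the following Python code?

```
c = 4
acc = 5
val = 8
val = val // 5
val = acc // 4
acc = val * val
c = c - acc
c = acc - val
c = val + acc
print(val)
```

1

val = 8//5 = 1
val = 5//4 = 1
acc = 1*1 = 1
c = 4-1 = 3
c = 1-1 = 0
c = 1+1 = 2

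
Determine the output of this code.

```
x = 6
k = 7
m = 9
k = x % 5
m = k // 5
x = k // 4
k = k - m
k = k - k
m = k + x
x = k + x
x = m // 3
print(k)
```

0

k = 6%5 = 1
m = 1//5 = 0
x = 1//4 = 0
k = 1-0 = 1
k = 1-1 = 0
m = 0+0 = 0
x = 0+0 = 0
x = 0//3 = 0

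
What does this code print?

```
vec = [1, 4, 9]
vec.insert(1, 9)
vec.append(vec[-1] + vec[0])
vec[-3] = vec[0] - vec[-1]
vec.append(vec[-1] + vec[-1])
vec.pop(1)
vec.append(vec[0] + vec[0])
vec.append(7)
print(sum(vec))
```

40

insert 9 at 1 → [1, 9, 4, 9]
append vec[-1]+vec[0] = 9+1 = 10 → [1, 9, 4, 9, 10]
vec[-3] = vec[0]-vec[-1] = 1-10 = -9 → [1, 9, -9, 9, 10]
append vec[-1]+vec[-1] = 10+10 = 20 → [1, 9, -9, 9, 10, 20]
pop(1) removes 9 → [1, -9, 9, 10, 20]
append vec[0]+vec[0] = 1+1 = 2 → [1, -9, 9, 10, 20, 2]
append 7 → [1, -9, 9, 10, 20, 2, 7]
sum = 40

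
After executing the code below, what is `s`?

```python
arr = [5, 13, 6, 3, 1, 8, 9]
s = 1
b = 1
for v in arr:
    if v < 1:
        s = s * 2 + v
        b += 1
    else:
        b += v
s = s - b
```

-45

v=5: not <1; b=6
v=13: not <1; b=19
v=6: not <1; b=25
v=3: not <1; b=28
v=1: not <1; b=29
v=8: not <1; b=37
v=9: not <1; b=46
s-b = 1-46 = -45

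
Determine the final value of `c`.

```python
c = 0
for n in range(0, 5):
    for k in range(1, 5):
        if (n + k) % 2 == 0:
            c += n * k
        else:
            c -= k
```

n=0,k=1: odd sum, c = 0-1 = -1
n=0,k=2: even sum, c = (-1)+0 = -1
n=0,k=3: odd sum, c = (-1)-3 = -4
n=0,k=4: even sum, c = (-4)+0 = -4
n=1,k=1: even sum, c = (-4)+1 = -3
n=1,k=2: odd sum, c = (-3)-2 = -5
n=1,k=3: even sum, c = (-5)+3 = -2
n=1,k=4: odd sum, c = (-2)-4 = -6
n=2,k=1: odd sum, c = (-6)-1 = -7
n=2,k=2: even sum, c = (-7)+4 = -3
n=2,k=3: odd sum, c = (-3)-3 = -6
n=2,k=4: even sum, c = (-6)+8 = 2
n=3,k=1: even sum, c = 2+3 = 5
n=3,k=2: odd sum, c = 5-2 = 3
n=3,k=3: even sum, c = 3+9 = 12
n=3,k=4: odd sum, c = 12-4 = 8
n=4,k=1: odd sum, c = 8-1 = 7
n=4,k=2: even sum, c = 7+8 = 15
n=4,k=3: odd sum, c = 15-3 = 12
n=4,k=4: even sum, c = 12+16 = 28

28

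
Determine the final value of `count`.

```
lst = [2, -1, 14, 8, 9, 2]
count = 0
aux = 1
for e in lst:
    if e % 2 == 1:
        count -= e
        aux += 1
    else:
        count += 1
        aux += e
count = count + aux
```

e=2: not odd, count = 0+1 = 1; aux=3
e=-1: odd, count = 1-(-1) = 2; aux=4
e=14: not odd, count = 2+1 = 3; aux=18
e=8: not odd, count = 3+1 = 4; aux=26
e=9: odd, count = 4-9 = -5; aux=27
e=2: not odd, count = (-5)+1 = -4; aux=29
count+aux = (-4)+29 = 25

25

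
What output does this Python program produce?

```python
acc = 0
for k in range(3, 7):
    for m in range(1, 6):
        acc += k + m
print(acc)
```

k=3,m=1: acc = 0+4 = 4
k=3,m=2: acc = 4+5 = 9
k=3,m=3: acc = 9+6 = 15
k=3,m=4: acc = 15+7 = 22
k=3,m=5: acc = 22+8 = 30
k=4,m=1: acc = 30+5 = 35
k=4,m=2: acc = 35+6 = 41
k=4,m=3: acc = 41+7 = 48
k=4,m=4: acc = 48+8 = 56
k=4,m=5: acc = 56+9 = 65
k=5,m=1: acc = 65+6 = 71
k=5,m=2: acc = 71+7 = 78
k=5,m=3: acc = 78+8 = 86
k=5,m=4: acc = 86+9 = 95
k=5,m=5: acc = 95+10 = 105
k=6,m=1: acc = 105+7 = 112
k=6,m=2: acc = 112+8 = 120
k=6,m=3: acc = 120+9 = 129
k=6,m=4: acc = 129+10 = 139
k=6,m=5: acc = 139+11 = 150

150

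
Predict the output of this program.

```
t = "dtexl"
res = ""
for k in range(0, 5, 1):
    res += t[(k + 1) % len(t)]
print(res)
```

k=0: add t[1]='t' → 't'
k=1: add t[2]='e' → 'te'
k=2: add t[3]='x' → 'tex'
k=3: add t[4]='l' → 'texl'
k=4: add t[0]='d' → 'texld'

texld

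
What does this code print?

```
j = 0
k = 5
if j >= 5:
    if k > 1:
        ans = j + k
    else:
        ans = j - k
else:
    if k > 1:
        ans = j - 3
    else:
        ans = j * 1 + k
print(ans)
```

j=0, k=5
j >= 5 is False; k > 1 is True
→ ans = j - 3 = -3

-3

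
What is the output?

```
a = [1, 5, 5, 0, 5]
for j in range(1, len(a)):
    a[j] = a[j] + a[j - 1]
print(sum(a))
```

45

j=1: a[1] = 5+1 = 6 → [1, 6, 5, 0, 5]
j=2: a[2] = 5+6 = 11 → [1, 6, 11, 0, 5]
j=3: a[3] = 0+11 = 11 → [1, 6, 11, 11, 5]
j=4: a[4] = 5+11 = 16 → [1, 6, 11, 11, 16]
sum = 45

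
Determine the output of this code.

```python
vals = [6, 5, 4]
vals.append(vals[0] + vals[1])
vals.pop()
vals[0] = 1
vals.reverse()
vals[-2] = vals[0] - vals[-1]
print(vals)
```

append vals[0]+vals[1] = 6+5 = 11 → [6, 5, 4, 11]
pop() removes 11 → [6, 5, 4]
vals[0] = 1 → [1, 5, 4]
reverse → [4, 5, 1]
vals[-2] = vals[0]-vals[-1] = 4-1 = 3 → [4, 3, 1]

[4, 3, 1]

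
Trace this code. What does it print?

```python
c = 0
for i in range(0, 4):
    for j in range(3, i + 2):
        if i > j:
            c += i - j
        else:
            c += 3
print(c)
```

i=2,j=3: not 2>3, c = 0+3 = 3
i=3,j=3: not 3>3, c = 3+3 = 6
i=3,j=4: not 3>4, c = 6+3 = 9

9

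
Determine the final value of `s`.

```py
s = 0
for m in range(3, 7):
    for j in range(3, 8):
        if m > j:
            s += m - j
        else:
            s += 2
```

m=3,j=3: not 3>3, s = 0+2 = 2
m=3,j=4: not 3>4, s = 2+2 = 4
m=3,j=5: not 3>5, s = 4+2 = 6
m=3,j=6: not 3>6, s = 6+2 = 8
m=3,j=7: not 3>7, s = 8+2 = 10
m=4,j=3: 4>3, s = 10+1 = 11
m=4,j=4: not 4>4, s = 11+2 = 13
m=4,j=5: not 4>5, s = 13+2 = 15
m=4,j=6: not 4>6, s = 15+2 = 17
m=4,j=7: not 4>7, s = 17+2 = 19
m=5,j=3: 5>3, s = 19+2 = 21
m=5,j=4: 5>4, s = 21+1 = 22
m=5,j=5: not 5>5, s = 22+2 = 24
m=5,j=6: not 5>6, s = 24+2 = 26
m=5,j=7: not 5>7, s = 26+2 = 28
m=6,j=3: 6>3, s = 28+3 = 31
m=6,j=4: 6>4, s = 31+2 = 33
m=6,j=5: 6>5, s = 33+1 = 34
m=6,j=6: not 6>6, s = 34+2 = 36
m=6,j=7: not 6>7, s = 36+2 = 38

38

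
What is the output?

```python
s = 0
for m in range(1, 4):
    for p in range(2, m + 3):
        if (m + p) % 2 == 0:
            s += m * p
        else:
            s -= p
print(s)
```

m=1,p=2: odd sum, s = 0-2 = -2
m=1,p=3: even sum, s = (-2)+3 = 1
m=2,p=2: even sum, s = 1+4 = 5
m=2,p=3: odd sum, s = 5-3 = 2
m=2,p=4: even sum, s = 2+8 = 10
m=3,p=2: odd sum, s = 10-2 = 8
m=3,p=3: even sum, s = 8+9 = 17
m=3,p=4: odd sum, s = 17-4 = 13
m=3,p=5: even sum, s = 13+15 = 28

28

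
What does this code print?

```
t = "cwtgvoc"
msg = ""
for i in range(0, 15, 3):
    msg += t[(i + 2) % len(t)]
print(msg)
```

i=0: add t[2]='t' → 't'
i=3: add t[5]='o' → 'to'
i=6: add t[1]='w' → 'tow'
i=9: add t[4]='v' → 'towv'
i=12: add t[0]='c' → 'towvc'

towvc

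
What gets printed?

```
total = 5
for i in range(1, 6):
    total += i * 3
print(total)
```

50

i=1: total = 5+1*3 = 8
i=2: total = 8+2*3 = 14
i=3: total = 14+3*3 = 23
i=4: total = 23+4*3 = 35
i=5: total = 35+5*3 = 50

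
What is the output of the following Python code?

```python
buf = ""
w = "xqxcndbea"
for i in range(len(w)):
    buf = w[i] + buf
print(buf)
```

aebdncxqx

i=0: prepend 'x' → 'x'
i=1: prepend 'q' → 'qx'
i=2: prepend 'x' → 'xqx'
i=3: prepend 'c' → 'cxqx'
i=4: prepend 'n' → 'ncxqx'
i=5: prepend 'd' → 'dncxqx'
i=6: prepend 'b' → 'bdncxqx'
i=7: prepend 'e' → 'ebdncxqx'
i=8: prepend 'a' → 'aebdncxqx'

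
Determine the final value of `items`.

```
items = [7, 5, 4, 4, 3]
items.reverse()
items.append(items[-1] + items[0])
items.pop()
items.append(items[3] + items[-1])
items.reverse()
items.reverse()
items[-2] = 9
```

[3, 4, 4, 5, 9, 12]

reverse → [3, 4, 4, 5, 7]
append items[-1]+items[0] = 7+3 = 10 → [3, 4, 4, 5, 7, 10]
pop() removes 10 → [3, 4, 4, 5, 7]
append items[3]+items[-1] = 5+7 = 12 → [3, 4, 4, 5, 7, 12]
reverse → [12, 7, 5, 4, 4, 3]
reverse → [3, 4, 4, 5, 7, 12]
items[-2] = 9 → [3, 4, 4, 5, 9, 12]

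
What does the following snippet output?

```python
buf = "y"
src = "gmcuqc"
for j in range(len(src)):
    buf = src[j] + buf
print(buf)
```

j=0: prepend 'g' → 'gy'
j=1: prepend 'm' → 'mgy'
j=2: prepend 'c' → 'cmgy'
j=3: prepend 'u' → 'ucmgy'
j=4: prepend 'q' → 'qucmgy'
j=5: prepend 'c' → 'cqucmgy'

cqucmgy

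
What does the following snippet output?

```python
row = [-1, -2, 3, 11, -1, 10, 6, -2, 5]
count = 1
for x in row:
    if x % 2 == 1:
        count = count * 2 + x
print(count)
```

87

x=-1: odd, count = 1*2+(-1) = 1
x=-2: not odd
x=3: odd, count = 1*2+3 = 5
x=11: odd, count = 5*2+11 = 21
x=-1: odd, count = 21*2+(-1) = 41
x=10: not odd
x=6: not odd
x=-2: not odd
x=5: odd, count = 41*2+5 = 87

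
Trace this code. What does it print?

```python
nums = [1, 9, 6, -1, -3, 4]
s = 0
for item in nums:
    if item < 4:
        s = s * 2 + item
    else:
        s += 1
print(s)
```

8

item=1: <4, s = 0*2+1 = 1
item=9: not <4, s = 1+1 = 2
item=6: not <4, s = 2+1 = 3
item=-1: <4, s = 3*2+(-1) = 5
item=-3: <4, s = 5*2+(-3) = 7
item=4: not <4, s = 7+1 = 8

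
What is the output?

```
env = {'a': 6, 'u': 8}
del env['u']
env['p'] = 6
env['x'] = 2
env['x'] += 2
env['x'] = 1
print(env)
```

{'a': 6, 'p': 6, 'x': 1}

del 'u' → {'a': 6}
env['p'] = 6 → {'a': 6, 'p': 6}
env['x'] = 2 → {'a': 6, 'p': 6, 'x': 2}
env['x'] = 2+2 = 4 → {'a': 6, 'p': 6, 'x': 4}
env['x'] = 1 → {'a': 6, 'p': 6, 'x': 1}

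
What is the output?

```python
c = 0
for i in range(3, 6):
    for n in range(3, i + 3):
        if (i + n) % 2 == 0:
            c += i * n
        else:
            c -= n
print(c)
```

117

i=3,n=3: even sum, c = 0+9 = 9
i=3,n=4: odd sum, c = 9-4 = 5
i=3,n=5: even sum, c = 5+15 = 20
i=4,n=3: odd sum, c = 20-3 = 17
i=4,n=4: even sum, c = 17+16 = 33
i=4,n=5: odd sum, c = 33-5 = 28
i=4,n=6: even sum, c = 28+24 = 52
i=5,n=3: even sum, c = 52+15 = 67
i=5,n=4: odd sum, c = 67-4 = 63
i=5,n=5: even sum, c = 63+25 = 88
i=5,n=6: odd sum, c = 88-6 = 82
i=5,n=7: even sum, c = 82+35 = 117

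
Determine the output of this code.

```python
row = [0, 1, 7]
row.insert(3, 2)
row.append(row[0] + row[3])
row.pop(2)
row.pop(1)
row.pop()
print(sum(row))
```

insert 2 at 3 → [0, 1, 7, 2]
append row[0]+row[3] = 0+2 = 2 → [0, 1, 7, 2, 2]
pop(2) removes 7 → [0, 1, 2, 2]
pop(1) removes 1 → [0, 2, 2]
pop() removes 2 → [0, 2]
sum = 2

2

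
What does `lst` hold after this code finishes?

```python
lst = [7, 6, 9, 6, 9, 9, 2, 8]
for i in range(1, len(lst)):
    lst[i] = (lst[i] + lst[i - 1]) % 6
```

i=1: lst[1] = (6+7)%6 = 1 → [7, 1, 9, 6, 9, 9, 2, 8]
i=2: lst[2] = (9+1)%6 = 4 → [7, 1, 4, 6, 9, 9, 2, 8]
i=3: lst[3] = (6+4)%6 = 4 → [7, 1, 4, 4, 9, 9, 2, 8]
i=4: lst[4] = (9+4)%6 = 1 → [7, 1, 4, 4, 1, 9, 2, 8]
i=5: lst[5] = (9+1)%6 = 4 → [7, 1, 4, 4, 1, 4, 2, 8]
i=6: lst[6] = (2+4)%6 = 0 → [7, 1, 4, 4, 1, 4, 0, 8]
i=7: lst[7] = (8+0)%6 = 2 → [7, 1, 4, 4, 1, 4, 0, 2]

[7, 1, 4, 4, 1, 4, 0, 2]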